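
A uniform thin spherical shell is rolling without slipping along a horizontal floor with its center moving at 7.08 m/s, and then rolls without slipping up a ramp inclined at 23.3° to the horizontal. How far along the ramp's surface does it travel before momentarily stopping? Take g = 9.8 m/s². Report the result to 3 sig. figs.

d ≈ 10.8 m

With I = (2/3)MR², the ratio k = I/(MR²) is 2/3.
The rolling condition ω = v/R makes the rotational term ½I(v/R)² = ½kMv², so KE_total = ½(1+k)Mv² = (5/6)Mv².
Setting this equal to Mgh gives the vertical rise h = (1+k)v₀²/(2g) = 1.667×7.08²/(2×9.8) = 4.262 m.
The distance along the slope is d = h/sinθ = 4.262/sin23.3° ≈ 10.8 m.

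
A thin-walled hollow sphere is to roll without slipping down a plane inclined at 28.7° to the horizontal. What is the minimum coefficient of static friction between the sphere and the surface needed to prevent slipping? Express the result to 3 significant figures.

With I = (2/3)MR², the ratio k = I/(MR²) is 2/3.
Translational: Mg sinθ − f = Ma. Rotational about the CM: fR = Iα = kMRa, so f = kMa.
These give a = g sinθ/(1+k) and the required friction f = kMg sinθ/(1+k).
The normal force is N = Mg cosθ, so μ_min = f/N = k tanθ/(1+k).
μ_min = (2/3) × tan28.7° / 1.667 ≈ 0.219.

μ_min ≈ 0.219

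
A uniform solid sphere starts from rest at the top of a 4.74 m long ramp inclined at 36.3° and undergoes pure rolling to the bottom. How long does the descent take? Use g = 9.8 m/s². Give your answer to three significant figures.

t ≈ 1.51 s

Here I = (2/5)MR², so the shape factor k = I/(MR²) = 0.4.
Along the incline Mg sinθ − f = Ma, and torque about the center fR = Iα = kMR²(a/R) gives f = kMa.
Hence a = g sinθ/(1+k) = 9.8×sin36.3°/1.4 = 4.144 m/s².
Starting from rest, L = ½at², so t = √(2L/a) = √(2×4.74/4.144) ≈ 1.51 s.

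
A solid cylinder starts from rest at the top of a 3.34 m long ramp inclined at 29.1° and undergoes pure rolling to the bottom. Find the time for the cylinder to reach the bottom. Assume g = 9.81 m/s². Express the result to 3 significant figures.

t ≈ 1.45 s

With I = (1/2)MR², the ratio k = I/(MR²) is 0.5.
Along the incline Mg sinθ − f = Ma, and torque about the center fR = Iα = kMR²(a/R) gives f = kMa.
Hence a = g sinθ/(1+k) = 9.81×sin29.1°/1.5 = 3.181 m/s².
With constant a from rest, t = √(2L/a) = √(2·3.34/3.181) ≈ 1.45 s.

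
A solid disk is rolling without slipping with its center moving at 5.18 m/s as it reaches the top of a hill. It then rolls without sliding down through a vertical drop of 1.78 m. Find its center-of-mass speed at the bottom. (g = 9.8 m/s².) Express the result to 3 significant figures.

Here I = (1/2)MR², so the shape factor k = I/(MR²) = 0.5.
The rolling condition ω = v/R makes the rotational term ½I(v/R)² = ½kMv², so KE_total = ½(1+k)Mv² = (3/4)Mv².
Energy conservation: (3/4)Mv₀² + Mgh = (3/4)Mv², so v² = v₀² + 2gh/(1+k).
v = √(5.18² + 2×9.8×1.78/1.5) = √50.09 ≈ 7.08 m/s.

v ≈ 7.08 m/s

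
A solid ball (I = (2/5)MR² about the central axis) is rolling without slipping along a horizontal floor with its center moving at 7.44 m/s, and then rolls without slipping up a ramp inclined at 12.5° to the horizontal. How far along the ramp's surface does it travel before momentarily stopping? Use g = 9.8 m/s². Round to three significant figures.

With I = (2/5)MR², the ratio k = I/(MR²) is 0.4.
Rolling without slipping gives ω = v/R, so the total kinetic energy is ½Mv² + ½Iω² = ½(1+k)Mv² = (7/10)Mv².
Setting this equal to Mgh gives the vertical rise h = (1+k)v₀²/(2g) = 1.4×7.44²/(2×9.8) = 3.954 m.
The distance along the slope is d = h/sinθ = 3.954/sin12.5° ≈ 18.3 m.

d ≈ 18.3 m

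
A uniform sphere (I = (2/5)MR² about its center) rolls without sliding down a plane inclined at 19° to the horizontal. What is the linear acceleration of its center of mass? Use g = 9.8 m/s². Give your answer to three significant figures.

a ≈ 2.28 m/s²

Here I = (2/5)MR², so the shape factor k = I/(MR²) = 0.4.
Newton's second law down the slope: Mg sinθ − f = Ma. The torque equation fR = Iα (with α = a/R) gives f = kMa.
Eliminating f: Mg sinθ = (1+k)Ma, so a = g sinθ/(1+k) = 9.8 × sin19° / 1.4 ≈ 2.28 m/s².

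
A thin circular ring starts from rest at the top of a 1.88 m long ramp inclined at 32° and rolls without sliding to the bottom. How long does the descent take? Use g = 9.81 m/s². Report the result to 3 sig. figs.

The moment of inertia is MR², giving k ≡ I/(MR²) = 1.
Translational: Mg sinθ − f = Ma. Rotational about the CM: fR = Iα = kMRa, so f = kMa.
Hence a = g sinθ/(1+k) = 9.81×sin32°/2 = 2.599 m/s².
Starting from rest, L = ½at², so t = √(2L/a) = √(2×1.88/2.599) ≈ 1.20 s.

t ≈ 1.20 s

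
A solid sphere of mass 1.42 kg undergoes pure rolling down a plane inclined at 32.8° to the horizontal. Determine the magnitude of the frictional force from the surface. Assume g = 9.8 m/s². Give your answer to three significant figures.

f ≈ 2.15 N

For this body I = (2/5)MR², i.e. k = I/(MR²) = 0.4.
Newton's second law down the slope: Mg sinθ − f = Ma. The torque equation fR = Iα (with α = a/R) gives f = kMa.
Combining, a = g sinθ/(1+k) and f = kMa = kMg sinθ/(1+k).
f = 0.4 × 1.42 × 9.8 × sin32.8° / 1.4 ≈ 2.15 N.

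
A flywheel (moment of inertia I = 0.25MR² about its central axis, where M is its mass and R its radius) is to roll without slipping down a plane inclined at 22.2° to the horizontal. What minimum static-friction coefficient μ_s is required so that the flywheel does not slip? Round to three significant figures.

With I = 0.25MR², the ratio k = I/(MR²) is 0.25.
Along the incline Mg sinθ − f = Ma, and torque about the center fR = Iα = kMR²(a/R) gives f = kMa.
These give a = g sinθ/(1+k) and the required friction f = kMg sinθ/(1+k).
With N = Mg cosθ, the no-slip condition f ≤ μN gives μ_min = f/N = k tanθ/(1+k).
μ_min = 0.25 × tan22.2° / 1.25 ≈ 0.0816.

μ_min ≈ 0.0816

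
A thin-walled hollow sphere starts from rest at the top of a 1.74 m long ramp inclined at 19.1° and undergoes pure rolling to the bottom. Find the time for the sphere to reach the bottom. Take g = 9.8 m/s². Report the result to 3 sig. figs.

t ≈ 1.34 s

For this body I = (2/3)MR², i.e. k = I/(MR²) = 2/3.
Along the incline Mg sinθ − f = Ma, and torque about the center fR = Iα = kMR²(a/R) gives f = kMa.
Hence a = g sinθ/(1+k) = 9.8×sin19.1°/1.667 = 1.924 m/s².
Starting from rest, L = ½at², so t = √(2L/a) = √(2×1.74/1.924) ≈ 1.34 s.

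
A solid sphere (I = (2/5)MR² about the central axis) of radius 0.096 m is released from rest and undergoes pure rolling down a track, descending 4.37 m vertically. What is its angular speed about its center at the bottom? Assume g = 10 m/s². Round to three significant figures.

ω ≈ 82.3 rad/s

The moment of inertia is (2/5)MR², giving k ≡ I/(MR²) = 0.4.
The rolling condition ω = v/R makes the rotational term ½I(v/R)² = ½kMv², so KE_total = ½(1+k)Mv² = (7/10)Mv².
Energy conservation Mgh = ½(1+k)Mv² gives v = √(2gh/(1+k)) = √(2 × 10 × 4.37 / 1.4) = 7.901 m/s.
Then ω = v/R = 7.901 / 0.096 ≈ 82.3 rad/s.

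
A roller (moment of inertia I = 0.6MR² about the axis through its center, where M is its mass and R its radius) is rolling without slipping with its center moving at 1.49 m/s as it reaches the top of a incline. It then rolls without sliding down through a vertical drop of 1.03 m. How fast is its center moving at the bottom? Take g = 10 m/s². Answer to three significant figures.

v ≈ 3.89 m/s

The moment of inertia is 0.6MR², giving k ≡ I/(MR²) = 0.6.
The rolling condition ω = v/R makes the rotational term ½I(v/R)² = ½kMv², so KE_total = ½(1+k)Mv² = (4/5)Mv².
Energy conservation: (4/5)Mv₀² + Mgh = (4/5)Mv², so v² = v₀² + 2gh/(1+k).
v = √(1.49² + 2×10×1.03/1.6) = √15.1 ≈ 3.89 m/s.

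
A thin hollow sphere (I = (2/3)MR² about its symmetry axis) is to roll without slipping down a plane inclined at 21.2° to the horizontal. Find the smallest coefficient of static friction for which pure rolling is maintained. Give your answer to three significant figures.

Here I = (2/3)MR², so the shape factor k = I/(MR²) = 2/3.
Newton's second law down the slope: Mg sinθ − f = Ma. The torque equation fR = Iα (with α = a/R) gives f = kMa.
These give a = g sinθ/(1+k) and the required friction f = kMg sinθ/(1+k).
The normal force is N = Mg cosθ, so μ_min = f/N = k tanθ/(1+k).
μ_min = (2/3) × tan21.2° / 1.667 ≈ 0.155.

μ_min ≈ 0.155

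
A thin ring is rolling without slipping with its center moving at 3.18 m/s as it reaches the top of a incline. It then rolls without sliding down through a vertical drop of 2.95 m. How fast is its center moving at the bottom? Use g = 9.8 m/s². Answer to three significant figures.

v ≈ 6.25 m/s

The moment of inertia is MR², giving k ≡ I/(MR²) = 1.
Since it rolls without slipping, ω = v/R and KE = ½Mv² + ½Iω² = ½(1+k)Mv² = Mv².
Energy conservation: Mv₀² + Mgh = Mv², so v² = v₀² + 2gh/(1+k).
v = √(3.18² + 2×9.8×2.95/2) = √39.02 ≈ 6.25 m/s.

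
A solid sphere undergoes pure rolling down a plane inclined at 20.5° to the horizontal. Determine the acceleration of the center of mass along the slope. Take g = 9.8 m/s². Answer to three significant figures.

With I = (2/5)MR², the ratio k = I/(MR²) is 0.4.
Newton's second law down the slope: Mg sinθ − f = Ma. The torque equation fR = Iα (with α = a/R) gives f = kMa.
Eliminating f: Mg sinθ = (1+k)Ma, so a = g sinθ/(1+k) = 9.8 × sin20.5° / 1.4 ≈ 2.45 m/s².

a ≈ 2.45 m/s²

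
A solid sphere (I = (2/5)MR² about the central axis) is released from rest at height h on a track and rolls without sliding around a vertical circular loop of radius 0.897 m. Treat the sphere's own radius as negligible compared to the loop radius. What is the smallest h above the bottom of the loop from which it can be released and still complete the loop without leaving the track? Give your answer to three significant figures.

h_min ≈ 2.42 m

The moment of inertia is (2/5)MR², giving k ≡ I/(MR²) = 0.4.
At the top of the loop, the minimum-contact condition is Mg = Mv_top²/r, so v_top² = gr.
With ω = v/R, the kinetic energy at speed v is ½(1+k)Mv² = (7/10)Mv².
Energy conservation from release (height h) to the top (height 2r): Mgh = Mg(2r) + (7/10)M·gr.
Thus h_min = 2r + (1+k)r/2 = r(2 + 1.4/2) = 0.897 × 2.7 ≈ 2.42 m.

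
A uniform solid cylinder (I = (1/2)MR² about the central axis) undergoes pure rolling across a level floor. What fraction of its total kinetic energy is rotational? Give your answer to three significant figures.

With I = (1/2)MR², the ratio k = I/(MR²) is 0.5.
Since ω = v/R, the translational part is ½Mv² and the rotational part is ½I(v/R)² = ½kMv²; the total is ½(1+k)Mv².
The rotational fraction is therefore k/(1+k) = 0.5/1.5 ≈ 0.333.

fraction ≈ 0.333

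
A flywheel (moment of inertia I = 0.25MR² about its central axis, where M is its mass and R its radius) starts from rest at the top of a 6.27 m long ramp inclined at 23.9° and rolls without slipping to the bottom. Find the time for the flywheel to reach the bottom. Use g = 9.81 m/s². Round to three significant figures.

For this body I = 0.25MR², i.e. k = I/(MR²) = 0.25.
Translational: Mg sinθ − f = Ma. Rotational about the CM: fR = Iα = kMRa, so f = kMa.
Hence a = g sinθ/(1+k) = 9.81×sin23.9°/1.25 = 3.18 m/s².
With constant a from rest, t = √(2L/a) = √(2·6.27/3.18) ≈ 1.99 s.

t ≈ 1.99 s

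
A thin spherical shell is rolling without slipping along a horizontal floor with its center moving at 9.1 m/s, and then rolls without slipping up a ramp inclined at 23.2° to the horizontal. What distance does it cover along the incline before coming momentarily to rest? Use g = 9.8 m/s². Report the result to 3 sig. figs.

Here I = (2/3)MR², so the shape factor k = I/(MR²) = 2/3.
The rolling condition ω = v/R makes the rotational term ½I(v/R)² = ½kMv², so KE_total = ½(1+k)Mv² = (5/6)Mv².
Setting this equal to Mgh gives the vertical rise h = (1+k)v₀²/(2g) = 1.667×9.1²/(2×9.8) = 7.042 m.
Along the incline, d = h/sinθ = 7.042/sin23.2° ≈ 17.9 m.

d ≈ 17.9 m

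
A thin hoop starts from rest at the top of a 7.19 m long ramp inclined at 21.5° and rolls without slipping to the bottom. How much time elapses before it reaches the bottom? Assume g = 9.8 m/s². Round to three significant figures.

t ≈ 2.83 s

With I = MR², the ratio k = I/(MR²) is 1.
Newton's second law down the slope: Mg sinθ − f = Ma. The torque equation fR = Iα (with α = a/R) gives f = kMa.
Hence a = g sinθ/(1+k) = 9.8×sin21.5°/2 = 1.796 m/s².
With constant a from rest, t = √(2L/a) = √(2·7.19/1.796) ≈ 2.83 s.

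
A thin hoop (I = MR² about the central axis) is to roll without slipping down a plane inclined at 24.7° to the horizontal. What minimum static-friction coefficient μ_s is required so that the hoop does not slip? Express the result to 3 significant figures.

μ_min ≈ 0.230

For this body I = MR², i.e. k = I/(MR²) = 1.
Along the incline Mg sinθ − f = Ma, and torque about the center fR = Iα = kMR²(a/R) gives f = kMa.
These give a = g sinθ/(1+k) and the required friction f = kMg sinθ/(1+k).
With N = Mg cosθ, the no-slip condition f ≤ μN gives μ_min = f/N = k tanθ/(1+k).
μ_min = 1 × tan24.7° / 2 ≈ 0.230.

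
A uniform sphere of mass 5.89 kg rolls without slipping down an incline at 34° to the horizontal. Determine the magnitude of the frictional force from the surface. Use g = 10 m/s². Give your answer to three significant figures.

f ≈ 9.41 N

With I = (2/5)MR², the ratio k = I/(MR²) is 0.4.
Newton's second law down the slope: Mg sinθ − f = Ma. The torque equation fR = Iα (with α = a/R) gives f = kMa.
Combining, a = g sinθ/(1+k) and f = kMa = kMg sinθ/(1+k).
f = 0.4 × 5.89 × 10 × sin34° / 1.4 ≈ 9.41 N.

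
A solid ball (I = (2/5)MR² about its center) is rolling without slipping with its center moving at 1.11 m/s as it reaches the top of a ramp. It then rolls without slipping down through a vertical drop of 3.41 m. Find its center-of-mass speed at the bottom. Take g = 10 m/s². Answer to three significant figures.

Here I = (2/5)MR², so the shape factor k = I/(MR²) = 0.4.
Since it rolls without slipping, ω = v/R and KE = ½Mv² + ½Iω² = ½(1+k)Mv² = (7/10)Mv².
Conserving energy between top and bottom: (7/10)Mv² = (7/10)Mv₀² + Mgh, hence v² = v₀² + 2gh/(1+k).
v = √(1.11² + 2×10×3.41/1.4) = √49.95 ≈ 7.07 m/s.

v ≈ 7.07 m/s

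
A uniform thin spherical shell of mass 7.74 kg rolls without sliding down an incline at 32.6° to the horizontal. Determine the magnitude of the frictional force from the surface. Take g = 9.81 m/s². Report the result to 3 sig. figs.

f ≈ 16.4 N

Here I = (2/3)MR², so the shape factor k = I/(MR²) = 2/3.
Newton's second law down the slope: Mg sinθ − f = Ma. The torque equation fR = Iα (with α = a/R) gives f = kMa.
Combining, a = g sinθ/(1+k) and f = kMa = kMg sinθ/(1+k).
f = (2/3) × 7.74 × 9.81 × sin32.6° / 1.667 ≈ 16.4 N.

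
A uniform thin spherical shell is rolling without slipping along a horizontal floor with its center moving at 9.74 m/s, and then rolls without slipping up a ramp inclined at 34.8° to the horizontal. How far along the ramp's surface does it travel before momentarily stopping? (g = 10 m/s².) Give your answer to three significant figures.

With I = (2/3)MR², the ratio k = I/(MR²) is 2/3.
The rolling condition ω = v/R makes the rotational term ½I(v/R)² = ½kMv², so KE_total = ½(1+k)Mv² = (5/6)Mv².
Setting this equal to Mgh gives the vertical rise h = (1+k)v₀²/(2g) = 1.667×9.74²/(2×10) = 7.906 m.
Along the incline, d = h/sinθ = 7.906/sin34.8° ≈ 13.9 m.

d ≈ 13.9 m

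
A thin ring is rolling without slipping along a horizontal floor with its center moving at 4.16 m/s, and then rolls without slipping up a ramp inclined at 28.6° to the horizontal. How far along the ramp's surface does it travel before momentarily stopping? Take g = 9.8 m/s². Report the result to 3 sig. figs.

For this body I = MR², i.e. k = I/(MR²) = 1.
Pure rolling means v = ωR; then KE = ½Mv² + ½I(v/R)² = ½(1+k)Mv² = Mv².
Setting this equal to Mgh gives the vertical rise h = (1+k)v₀²/(2g) = 2×4.16²/(2×9.8) = 1.766 m.
Along the incline, d = h/sinθ = 1.766/sin28.6° ≈ 3.69 m.

d ≈ 3.69 m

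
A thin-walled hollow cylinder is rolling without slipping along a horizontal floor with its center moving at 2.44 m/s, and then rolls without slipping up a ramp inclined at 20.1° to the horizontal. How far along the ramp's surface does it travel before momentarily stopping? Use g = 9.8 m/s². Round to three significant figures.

d ≈ 1.77 m

Here I = MR², so the shape factor k = I/(MR²) = 1.
Pure rolling means v = ωR; then KE = ½Mv² + ½I(v/R)² = ½(1+k)Mv² = Mv².
Setting this equal to Mgh gives the vertical rise h = (1+k)v₀²/(2g) = 2×2.44²/(2×9.8) = 0.6075 m.
The distance along the slope is d = h/sinθ = 0.6075/sin20.1° ≈ 1.77 m.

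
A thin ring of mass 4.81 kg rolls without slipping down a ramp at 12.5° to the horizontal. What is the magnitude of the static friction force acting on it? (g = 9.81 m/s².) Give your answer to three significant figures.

With I = MR², the ratio k = I/(MR²) is 1.
Along the incline Mg sinθ − f = Ma, and torque about the center fR = Iα = kMR²(a/R) gives f = kMa.
Combining, a = g sinθ/(1+k) and f = kMa = kMg sinθ/(1+k).
f = 1 × 4.81 × 9.81 × sin12.5° / 2 ≈ 5.11 N.

f ≈ 5.11 N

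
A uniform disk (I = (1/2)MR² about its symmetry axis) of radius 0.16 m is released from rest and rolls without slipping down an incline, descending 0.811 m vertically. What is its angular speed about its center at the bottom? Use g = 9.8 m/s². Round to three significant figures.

The moment of inertia is (1/2)MR², giving k ≡ I/(MR²) = 0.5.
Rolling without slipping gives ω = v/R, so the total kinetic energy is ½Mv² + ½Iω² = ½(1+k)Mv² = (3/4)Mv².
Energy conservation Mgh = ½(1+k)Mv² gives v = √(2gh/(1+k)) = √(2 × 9.8 × 0.811 / 1.5) = 3.255 m/s.
The angular speed follows from ω = v/R = 3.255/0.16 ≈ 20.3 rad/s.

ω ≈ 20.3 rad/s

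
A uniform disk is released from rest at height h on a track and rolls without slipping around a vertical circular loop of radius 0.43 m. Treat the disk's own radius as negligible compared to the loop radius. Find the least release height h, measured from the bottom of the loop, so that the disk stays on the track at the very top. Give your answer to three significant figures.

h_min ≈ 1.18 m

For this body I = (1/2)MR², i.e. k = I/(MR²) = 0.5.
At the top of the loop, the minimum-contact condition is Mg = Mv_top²/r, so v_top² = gr.
With ω = v/R, the kinetic energy at speed v is ½(1+k)Mv² = (3/4)Mv².
Energy conservation from release (height h) to the top (height 2r): Mgh = Mg(2r) + (3/4)M·gr.
Thus h_min = 2r + (1+k)r/2 = r(2 + 1.5/2) = 0.43 × 2.75 ≈ 1.18 m.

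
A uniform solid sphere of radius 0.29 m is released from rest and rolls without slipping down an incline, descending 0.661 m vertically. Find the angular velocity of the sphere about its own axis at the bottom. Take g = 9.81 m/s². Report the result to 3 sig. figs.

ω ≈ 10.5 rad/s

With I = (2/5)MR², the ratio k = I/(MR²) is 0.4.
Since it rolls without slipping, ω = v/R and KE = ½Mv² + ½Iω² = ½(1+k)Mv² = (7/10)Mv².
Energy conservation Mgh = ½(1+k)Mv² gives v = √(2gh/(1+k)) = √(2 × 9.81 × 0.661 / 1.4) = 3.044 m/s.
Then ω = v/R = 3.044 / 0.29 ≈ 10.5 rad/s.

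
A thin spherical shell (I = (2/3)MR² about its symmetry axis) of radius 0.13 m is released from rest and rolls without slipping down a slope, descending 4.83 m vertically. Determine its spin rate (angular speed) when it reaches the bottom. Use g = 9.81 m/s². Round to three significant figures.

ω ≈ 58.0 rad/s

For this body I = (2/3)MR², i.e. k = I/(MR²) = 2/3.
The rolling condition ω = v/R makes the rotational term ½I(v/R)² = ½kMv², so KE_total = ½(1+k)Mv² = (5/6)Mv².
Energy conservation Mgh = ½(1+k)Mv² gives v = √(2gh/(1+k)) = √(2 × 9.81 × 4.83 / 1.667) = 7.54 m/s.
Then ω = v/R = 7.54 / 0.13 ≈ 58.0 rad/s.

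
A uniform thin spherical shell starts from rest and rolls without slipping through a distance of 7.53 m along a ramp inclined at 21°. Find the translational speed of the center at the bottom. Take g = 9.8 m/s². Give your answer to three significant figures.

For this body I = (2/3)MR², i.e. k = I/(MR²) = 2/3.
Rolling without slipping gives ω = v/R, so the total kinetic energy is ½Mv² + ½Iω² = ½(1+k)Mv² = (5/6)Mv².
The vertical drop is h = L sinθ = 7.53 × sin21° = 2.699 m.
Setting Mgh = (5/6)Mv² gives v = √(2gh/(1+k)) = √(2·9.8·2.699/1.667) ≈ 5.63 m/s.

v ≈ 5.63 m/s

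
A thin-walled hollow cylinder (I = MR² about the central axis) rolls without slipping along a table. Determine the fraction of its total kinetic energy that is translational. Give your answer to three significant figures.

Here I = MR², so the shape factor k = I/(MR²) = 1.
Since ω = v/R, the translational part is ½Mv² and the rotational part is ½I(v/R)² = ½kMv²; the total is ½(1+k)Mv².
The translational fraction is therefore 1/(1+k) = 1/2 ≈ 0.500.

fraction ≈ 0.500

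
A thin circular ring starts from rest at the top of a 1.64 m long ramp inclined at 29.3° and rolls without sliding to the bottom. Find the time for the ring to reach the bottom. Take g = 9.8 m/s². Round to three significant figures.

Here I = MR², so the shape factor k = I/(MR²) = 1.
Along the incline Mg sinθ − f = Ma, and torque about the center fR = Iα = kMR²(a/R) gives f = kMa.
Hence a = g sinθ/(1+k) = 9.8×sin29.3°/2 = 2.398 m/s².
With constant a from rest, t = √(2L/a) = √(2·1.64/2.398) ≈ 1.17 s.

t ≈ 1.17 s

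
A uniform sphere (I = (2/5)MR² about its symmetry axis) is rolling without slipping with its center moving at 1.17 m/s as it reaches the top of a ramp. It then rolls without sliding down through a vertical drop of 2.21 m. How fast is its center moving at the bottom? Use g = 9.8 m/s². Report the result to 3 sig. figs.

With I = (2/5)MR², the ratio k = I/(MR²) is 0.4.
Since it rolls without slipping, ω = v/R and KE = ½Mv² + ½Iω² = ½(1+k)Mv² = (7/10)Mv².
Conserving energy between top and bottom: (7/10)Mv² = (7/10)Mv₀² + Mgh, hence v² = v₀² + 2gh/(1+k).
v = √(1.17² + 2×9.8×2.21/1.4) = √32.31 ≈ 5.68 m/s.

v ≈ 5.68 m/s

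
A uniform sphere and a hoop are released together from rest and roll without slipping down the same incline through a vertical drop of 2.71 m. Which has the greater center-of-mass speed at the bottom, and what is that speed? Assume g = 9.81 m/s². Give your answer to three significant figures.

For rolling without slipping, Mgh = ½(1+k)Mv² where k = I/(MR²), so v = √(2gh/(1+k)).
Uniform sphere: k = 0.4, giving v = √(2×9.81×2.71/1.4) = 6.163 m/s.
Hoop: k = 1, giving v = √(2×9.81×2.71/2) = 5.156 m/s.
The smaller k wins: the uniform sphere, at ≈ 6.16 m/s.

the uniform sphere, at v ≈ 6.16 m/s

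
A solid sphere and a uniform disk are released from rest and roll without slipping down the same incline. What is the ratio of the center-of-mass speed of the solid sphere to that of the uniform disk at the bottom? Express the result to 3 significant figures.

v_ratio ≈ 1.04

Each satisfies Mgh = ½(1+k)Mv² with k = I/(MR²), so v ∝ 1/√(1+k).
For the solid sphere k = 0.4; for the uniform disk k = 0.5.
v₁/v₂ = √((1+k₂)/(1+k₁)) = √(1.5/1.4) ≈ 1.04.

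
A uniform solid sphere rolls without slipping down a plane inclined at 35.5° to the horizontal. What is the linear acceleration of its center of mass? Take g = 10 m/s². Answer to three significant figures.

Here I = (2/5)MR², so the shape factor k = I/(MR²) = 0.4.
Translational: Mg sinθ − f = Ma. Rotational about the CM: fR = Iα = kMRa, so f = kMa.
Eliminating f: Mg sinθ = (1+k)Ma, so a = g sinθ/(1+k) = 10 × sin35.5° / 1.4 ≈ 4.15 m/s².

a ≈ 4.15 m/s²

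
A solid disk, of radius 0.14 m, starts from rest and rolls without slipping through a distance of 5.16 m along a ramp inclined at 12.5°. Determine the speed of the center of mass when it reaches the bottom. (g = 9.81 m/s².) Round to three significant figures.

With I = (1/2)MR², the ratio k = I/(MR²) is 0.5.
Pure rolling means v = ωR; then KE = ½Mv² + ½I(v/R)² = ½(1+k)Mv² = (3/4)Mv².
The vertical drop is h = L sinθ = 5.16 × sin12.5° = 1.117 m.
Energy conservation: Mgh = (3/4)Mv², so v = √(2gh/(1+k)) = √(2 × 9.81 × 1.117 / 1.5) ≈ 3.82 m/s.

v ≈ 3.82 m/s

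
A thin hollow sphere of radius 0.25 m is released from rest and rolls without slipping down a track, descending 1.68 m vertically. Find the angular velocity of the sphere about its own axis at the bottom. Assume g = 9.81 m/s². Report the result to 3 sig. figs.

ω ≈ 17.8 rad/s

Here I = (2/3)MR², so the shape factor k = I/(MR²) = 2/3.
Pure rolling means v = ωR; then KE = ½Mv² + ½I(v/R)² = ½(1+k)Mv² = (5/6)Mv².
Energy conservation Mgh = ½(1+k)Mv² gives v = √(2gh/(1+k)) = √(2 × 9.81 × 1.68 / 1.667) = 4.447 m/s.
The angular speed follows from ω = v/R = 4.447/0.25 ≈ 17.8 rad/s.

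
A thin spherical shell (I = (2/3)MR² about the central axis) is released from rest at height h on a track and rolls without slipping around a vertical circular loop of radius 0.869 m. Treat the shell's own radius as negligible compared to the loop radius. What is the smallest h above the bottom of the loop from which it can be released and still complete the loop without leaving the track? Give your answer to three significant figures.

Here I = (2/3)MR², so the shape factor k = I/(MR²) = 2/3.
At the top of the loop, the minimum-contact condition is Mg = Mv_top²/r, so v_top² = gr.
With ω = v/R, the kinetic energy at speed v is ½(1+k)Mv² = (5/6)Mv².
Energy conservation from release (height h) to the top (height 2r): Mgh = Mg(2r) + (5/6)M·gr.
Thus h_min = 2r + (1+k)r/2 = r(2 + 1.667/2) = 0.869 × 2.833 ≈ 2.46 m.

h_min ≈ 2.46 m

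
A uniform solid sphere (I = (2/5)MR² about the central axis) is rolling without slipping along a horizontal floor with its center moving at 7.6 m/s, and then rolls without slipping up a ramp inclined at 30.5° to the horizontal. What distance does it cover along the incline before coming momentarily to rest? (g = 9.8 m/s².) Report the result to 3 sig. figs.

With I = (2/5)MR², the ratio k = I/(MR²) is 0.4.
The rolling condition ω = v/R makes the rotational term ½I(v/R)² = ½kMv², so KE_total = ½(1+k)Mv² = (7/10)Mv².
Setting this equal to Mgh gives the vertical rise h = (1+k)v₀²/(2g) = 1.4×7.6²/(2×9.8) = 4.126 m.
Along the incline, d = h/sinθ = 4.126/sin30.5° ≈ 8.13 m.

d ≈ 8.13 m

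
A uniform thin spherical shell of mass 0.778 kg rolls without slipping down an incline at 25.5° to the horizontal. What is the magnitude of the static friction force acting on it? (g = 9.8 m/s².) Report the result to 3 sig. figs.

With I = (2/3)MR², the ratio k = I/(MR²) is 2/3.
Newton's second law down the slope: Mg sinθ − f = Ma. The torque equation fR = Iα (with α = a/R) gives f = kMa.
Combining, a = g sinθ/(1+k) and f = kMa = kMg sinθ/(1+k).
f = (2/3) × 0.778 × 9.8 × sin25.5° / 1.667 ≈ 1.31 N.

f ≈ 1.31 N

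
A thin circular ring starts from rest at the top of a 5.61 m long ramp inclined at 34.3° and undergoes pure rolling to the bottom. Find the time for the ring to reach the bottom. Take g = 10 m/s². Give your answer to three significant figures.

t ≈ 2.00 s

For this body I = MR², i.e. k = I/(MR²) = 1.
Translational: Mg sinθ − f = Ma. Rotational about the CM: fR = Iα = kMRa, so f = kMa.
Hence a = g sinθ/(1+k) = 10×sin34.3°/2 = 2.818 m/s².
Starting from rest, L = ½at², so t = √(2L/a) = √(2×5.61/2.818) ≈ 2.00 s.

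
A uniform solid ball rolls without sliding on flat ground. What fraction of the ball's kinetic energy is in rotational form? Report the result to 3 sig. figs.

With I = (2/5)MR², the ratio k = I/(MR²) is 0.4.
With ω = v/R, KE_trans = ½Mv² and KE_rot = ½Iω² = ½kMv², so KE_total = ½(1+k)Mv².
The rotational fraction is therefore k/(1+k) = 0.4/1.4 ≈ 0.286.

fraction ≈ 0.286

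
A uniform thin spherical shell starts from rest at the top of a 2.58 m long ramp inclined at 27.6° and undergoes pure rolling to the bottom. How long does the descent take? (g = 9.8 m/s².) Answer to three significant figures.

t ≈ 1.38 s

Here I = (2/3)MR², so the shape factor k = I/(MR²) = 2/3.
Along the incline Mg sinθ − f = Ma, and torque about the center fR = Iα = kMR²(a/R) gives f = kMa.
Hence a = g sinθ/(1+k) = 9.8×sin27.6°/1.667 = 2.724 m/s².
With constant a from rest, t = √(2L/a) = √(2·2.58/2.724) ≈ 1.38 s.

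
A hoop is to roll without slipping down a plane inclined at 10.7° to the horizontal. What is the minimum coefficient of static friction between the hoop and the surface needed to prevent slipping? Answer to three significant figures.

For this body I = MR², i.e. k = I/(MR²) = 1.
Along the incline Mg sinθ − f = Ma, and torque about the center fR = Iα = kMR²(a/R) gives f = kMa.
These give a = g sinθ/(1+k) and the required friction f = kMg sinθ/(1+k).
The normal force is N = Mg cosθ, so μ_min = f/N = k tanθ/(1+k).
μ_min = 1 × tan10.7° / 2 ≈ 0.0945.

μ_min ≈ 0.0945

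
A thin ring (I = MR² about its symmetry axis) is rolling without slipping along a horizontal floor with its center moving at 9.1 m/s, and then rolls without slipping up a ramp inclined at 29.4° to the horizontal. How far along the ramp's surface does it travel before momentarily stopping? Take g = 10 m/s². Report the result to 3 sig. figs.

Here I = MR², so the shape factor k = I/(MR²) = 1.
Since it rolls without slipping, ω = v/R and KE = ½Mv² + ½Iω² = ½(1+k)Mv² = Mv².
Setting this equal to Mgh gives the vertical rise h = (1+k)v₀²/(2g) = 2×9.1²/(2×10) = 8.281 m.
The distance along the slope is d = h/sinθ = 8.281/sin29.4° ≈ 16.9 m.

d ≈ 16.9 m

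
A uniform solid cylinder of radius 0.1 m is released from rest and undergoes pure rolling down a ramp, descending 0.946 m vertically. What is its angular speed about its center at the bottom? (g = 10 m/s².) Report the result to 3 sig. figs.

ω ≈ 35.5 rad/s

Here I = (1/2)MR², so the shape factor k = I/(MR²) = 0.5.
Pure rolling means v = ωR; then KE = ½Mv² + ½I(v/R)² = ½(1+k)Mv² = (3/4)Mv².
Energy conservation Mgh = ½(1+k)Mv² gives v = √(2gh/(1+k)) = √(2 × 10 × 0.946 / 1.5) = 3.552 m/s.
The angular speed follows from ω = v/R = 3.552/0.1 ≈ 35.5 rad/s.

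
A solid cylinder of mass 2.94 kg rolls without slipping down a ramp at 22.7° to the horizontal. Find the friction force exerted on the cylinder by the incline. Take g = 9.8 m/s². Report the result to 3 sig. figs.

f ≈ 3.71 N

Here I = (1/2)MR², so the shape factor k = I/(MR²) = 0.5.
Newton's second law down the slope: Mg sinθ − f = Ma. The torque equation fR = Iα (with α = a/R) gives f = kMa.
Combining, a = g sinθ/(1+k) and f = kMa = kMg sinθ/(1+k).
f = 0.5 × 2.94 × 9.8 × sin22.7° / 1.5 ≈ 3.71 N.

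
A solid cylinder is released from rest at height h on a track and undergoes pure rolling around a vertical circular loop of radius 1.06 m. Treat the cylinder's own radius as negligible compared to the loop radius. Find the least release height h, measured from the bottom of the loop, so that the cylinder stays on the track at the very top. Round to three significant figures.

h_min ≈ 2.92 m

The moment of inertia is (1/2)MR², giving k ≡ I/(MR²) = 0.5.
At the top, contact is just lost when gravity alone supplies the centripetal force: Mg = Mv_top²/r, i.e. v_top² = gr.
With ω = v/R, the kinetic energy at speed v is ½(1+k)Mv² = (3/4)Mv².
Energy conservation from release (height h) to the top (height 2r): Mgh = Mg(2r) + (3/4)M·gr.
Thus h_min = 2r + (1+k)r/2 = r(2 + 1.5/2) = 1.06 × 2.75 ≈ 2.92 m.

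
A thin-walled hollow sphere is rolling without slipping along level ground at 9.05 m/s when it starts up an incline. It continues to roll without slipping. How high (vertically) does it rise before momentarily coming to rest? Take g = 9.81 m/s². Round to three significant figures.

The moment of inertia is (2/3)MR², giving k ≡ I/(MR²) = 2/3.
Rolling without slipping gives ω = v/R, so the total kinetic energy is ½Mv² + ½Iω² = ½(1+k)Mv² = (5/6)Mv².
At the top the kinetic energy is zero, so (5/6)Mv₀² = Mgh.
Thus h = (1+k)v₀²/(2g) = 1.667 × 9.05² / (2 × 9.81) ≈ 6.96 m.

h ≈ 6.96 m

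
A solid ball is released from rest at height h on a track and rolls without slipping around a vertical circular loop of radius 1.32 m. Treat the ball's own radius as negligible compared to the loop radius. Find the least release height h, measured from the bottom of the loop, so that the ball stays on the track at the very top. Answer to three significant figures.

Here I = (2/5)MR², so the shape factor k = I/(MR²) = 0.4.
At the top of the loop, the minimum-contact condition is Mg = Mv_top²/r, so v_top² = gr.
With ω = v/R, the kinetic energy at speed v is ½(1+k)Mv² = (7/10)Mv².
Energy conservation from release (height h) to the top (height 2r): Mgh = Mg(2r) + (7/10)M·gr.
Thus h_min = 2r + (1+k)r/2 = r(2 + 1.4/2) = 1.32 × 2.7 ≈ 3.56 m.

h_min ≈ 3.56 m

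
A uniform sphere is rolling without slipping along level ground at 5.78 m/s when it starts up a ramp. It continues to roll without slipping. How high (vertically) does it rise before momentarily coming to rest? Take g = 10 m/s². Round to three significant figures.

h ≈ 2.34 m

With I = (2/5)MR², the ratio k = I/(MR²) is 0.4.
Since it rolls without slipping, ω = v/R and KE = ½Mv² + ½Iω² = ½(1+k)Mv² = (7/10)Mv².
At the top the kinetic energy is zero, so (7/10)Mv₀² = Mgh.
Thus h = (1+k)v₀²/(2g) = 1.4 × 5.78² / (2 × 10) ≈ 2.34 m.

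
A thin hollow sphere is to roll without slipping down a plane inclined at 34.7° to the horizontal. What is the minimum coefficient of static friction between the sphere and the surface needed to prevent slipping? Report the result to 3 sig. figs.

With I = (2/3)MR², the ratio k = I/(MR²) is 2/3.
Along the incline Mg sinθ − f = Ma, and torque about the center fR = Iα = kMR²(a/R) gives f = kMa.
These give a = g sinθ/(1+k) and the required friction f = kMg sinθ/(1+k).
The normal force is N = Mg cosθ, so μ_min = f/N = k tanθ/(1+k).
μ_min = (2/3) × tan34.7° / 1.667 ≈ 0.277.

μ_min ≈ 0.277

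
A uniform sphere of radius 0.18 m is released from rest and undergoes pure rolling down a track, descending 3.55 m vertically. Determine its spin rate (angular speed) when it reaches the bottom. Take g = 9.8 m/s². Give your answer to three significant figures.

ω ≈ 39.2 rad/s

The moment of inertia is (2/5)MR², giving k ≡ I/(MR²) = 0.4.
The rolling condition ω = v/R makes the rotational term ½I(v/R)² = ½kMv², so KE_total = ½(1+k)Mv² = (7/10)Mv².
Energy conservation Mgh = ½(1+k)Mv² gives v = √(2gh/(1+k)) = √(2 × 9.8 × 3.55 / 1.4) = 7.05 m/s.
The angular speed follows from ω = v/R = 7.05/0.18 ≈ 39.2 rad/s.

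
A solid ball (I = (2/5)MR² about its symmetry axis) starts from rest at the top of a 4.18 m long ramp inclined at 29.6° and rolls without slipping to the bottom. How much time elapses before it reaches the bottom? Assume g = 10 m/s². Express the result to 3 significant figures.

t ≈ 1.54 s

The moment of inertia is (2/5)MR², giving k ≡ I/(MR²) = 0.4.
Translational: Mg sinθ − f = Ma. Rotational about the CM: fR = Iα = kMRa, so f = kMa.
Hence a = g sinθ/(1+k) = 10×sin29.6°/1.4 = 3.528 m/s².
With constant a from rest, t = √(2L/a) = √(2·4.18/3.528) ≈ 1.54 s.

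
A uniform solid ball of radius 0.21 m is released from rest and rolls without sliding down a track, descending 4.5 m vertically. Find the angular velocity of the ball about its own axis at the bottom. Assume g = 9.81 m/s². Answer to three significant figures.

ω ≈ 37.8 rad/s

The moment of inertia is (2/5)MR², giving k ≡ I/(MR²) = 0.4.
Pure rolling means v = ωR; then KE = ½Mv² + ½I(v/R)² = ½(1+k)Mv² = (7/10)Mv².
Energy conservation Mgh = ½(1+k)Mv² gives v = √(2gh/(1+k)) = √(2 × 9.81 × 4.5 / 1.4) = 7.941 m/s.
The angular speed follows from ω = v/R = 7.941/0.21 ≈ 37.8 rad/s.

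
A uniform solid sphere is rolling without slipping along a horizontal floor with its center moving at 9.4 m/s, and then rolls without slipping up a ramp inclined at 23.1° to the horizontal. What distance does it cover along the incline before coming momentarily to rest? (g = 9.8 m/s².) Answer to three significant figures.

d ≈ 16.1 m

Here I = (2/5)MR², so the shape factor k = I/(MR²) = 0.4.
Rolling without slipping gives ω = v/R, so the total kinetic energy is ½Mv² + ½Iω² = ½(1+k)Mv² = (7/10)Mv².
Setting this equal to Mgh gives the vertical rise h = (1+k)v₀²/(2g) = 1.4×9.4²/(2×9.8) = 6.311 m.
The distance along the slope is d = h/sinθ = 6.311/sin23.1° ≈ 16.1 m.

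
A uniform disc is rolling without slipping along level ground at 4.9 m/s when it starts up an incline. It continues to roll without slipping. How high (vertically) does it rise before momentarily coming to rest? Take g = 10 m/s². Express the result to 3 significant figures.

Here I = (1/2)MR², so the shape factor k = I/(MR²) = 0.5.
The rolling condition ω = v/R makes the rotational term ½I(v/R)² = ½kMv², so KE_total = ½(1+k)Mv² = (3/4)Mv².
At the top the kinetic energy is zero, so (3/4)Mv₀² = Mgh.
Thus h = (1+k)v₀²/(2g) = 1.5 × 4.9² / (2 × 10) ≈ 1.80 m.

h ≈ 1.80 m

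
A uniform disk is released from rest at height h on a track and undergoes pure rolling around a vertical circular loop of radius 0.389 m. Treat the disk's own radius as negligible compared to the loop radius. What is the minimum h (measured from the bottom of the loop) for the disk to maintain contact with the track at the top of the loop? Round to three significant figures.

With I = (1/2)MR², the ratio k = I/(MR²) is 0.5.
At the top of the loop, the minimum-contact condition is Mg = Mv_top²/r, so v_top² = gr.
With ω = v/R, the kinetic energy at speed v is ½(1+k)Mv² = (3/4)Mv².
Energy conservation from release (height h) to the top (height 2r): Mgh = Mg(2r) + (3/4)M·gr.
Thus h_min = 2r + (1+k)r/2 = r(2 + 1.5/2) = 0.389 × 2.75 ≈ 1.07 m.

h_min ≈ 1.07 m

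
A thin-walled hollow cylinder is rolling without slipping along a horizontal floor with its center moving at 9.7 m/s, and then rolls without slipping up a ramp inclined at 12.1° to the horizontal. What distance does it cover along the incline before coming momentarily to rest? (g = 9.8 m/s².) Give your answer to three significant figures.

Here I = MR², so the shape factor k = I/(MR²) = 1.
The rolling condition ω = v/R makes the rotational term ½I(v/R)² = ½kMv², so KE_total = ½(1+k)Mv² = Mv².
Setting this equal to Mgh gives the vertical rise h = (1+k)v₀²/(2g) = 2×9.7²/(2×9.8) = 9.601 m.
The distance along the slope is d = h/sinθ = 9.601/sin12.1° ≈ 45.8 m.

d ≈ 45.8 m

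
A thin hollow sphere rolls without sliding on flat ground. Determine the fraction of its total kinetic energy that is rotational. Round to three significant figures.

fraction ≈ 0.400

With I = (2/3)MR², the ratio k = I/(MR²) is 2/3.
Since ω = v/R, the translational part is ½Mv² and the rotational part is ½I(v/R)² = ½kMv²; the total is ½(1+k)Mv².
The rotational fraction is therefore k/(1+k) = (2/3)/1.667 ≈ 0.400.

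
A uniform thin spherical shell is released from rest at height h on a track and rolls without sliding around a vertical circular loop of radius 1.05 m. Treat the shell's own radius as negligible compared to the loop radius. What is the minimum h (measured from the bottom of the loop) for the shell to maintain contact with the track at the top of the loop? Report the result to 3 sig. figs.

h_min ≈ 2.98 m

For this body I = (2/3)MR², i.e. k = I/(MR²) = 2/3.
At the top of the loop, the minimum-contact condition is Mg = Mv_top²/r, so v_top² = gr.
With ω = v/R, the kinetic energy at speed v is ½(1+k)Mv² = (5/6)Mv².
Energy conservation from release (height h) to the top (height 2r): Mgh = Mg(2r) + (5/6)M·gr.
Thus h_min = 2r + (1+k)r/2 = r(2 + 1.667/2) = 1.05 × 2.833 ≈ 2.98 m.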